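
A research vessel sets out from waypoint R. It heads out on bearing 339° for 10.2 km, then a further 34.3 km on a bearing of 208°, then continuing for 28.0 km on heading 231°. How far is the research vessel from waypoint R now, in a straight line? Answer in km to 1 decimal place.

Leg 1 (339°, 10.2 km): east 10.2 sin 339° = -3.66, north 10.2 cos 339° = 9.52
Leg 2 (208°, 34.3 km): east 34.3 sin 208° = -16.10, north 34.3 cos 208° = -30.29
Leg 3 (231°, 28.0 km): east 28.0 sin 231° = -21.76, north 28.0 cos 231° = -17.62
Net: -41.52 east, -38.38 north. Distance = √((-41.52)² + (-38.38)²) = 56.543 km.

56.5 km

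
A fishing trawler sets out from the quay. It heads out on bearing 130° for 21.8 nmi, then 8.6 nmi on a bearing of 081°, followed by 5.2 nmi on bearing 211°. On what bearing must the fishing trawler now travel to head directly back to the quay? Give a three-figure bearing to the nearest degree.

Leg 1 (130°, 21.8 nmi): east 21.8 sin 130° = 16.70, north 21.8 cos 130° = -14.01
Leg 2 (081°, 8.6 nmi): east 8.6 sin 81° = 8.49, north 8.6 cos 81° = 1.35
Leg 3 (211°, 5.2 nmi): east 5.2 sin 211° = -2.68, north 5.2 cos 211° = -4.46
Net displacement: 22.52 east, -17.12 north. Direction back to start is (-22.52, 17.12): bearing = atan2(-22.52, 17.12) mod 360° = 307.26° ≈ 307°.

307°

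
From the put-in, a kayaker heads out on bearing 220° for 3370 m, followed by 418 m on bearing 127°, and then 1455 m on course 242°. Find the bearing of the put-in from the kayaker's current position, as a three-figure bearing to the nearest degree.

Leg 1 (220°, 3370 m): east 3370 sin 220° = -2166.19, north 3370 cos 220° = -2581.57
Leg 2 (127°, 418 m): east 418 sin 127° = 333.83, north 418 cos 127° = -251.56
Leg 3 (242°, 1455 m): east 1455 sin 242° = -1284.69, north 1455 cos 242° = -683.08
Net displacement: -3117.05 east, -3516.21 north. Direction back to start is (3117.05, 3516.21): bearing = atan2(3117.05, 3516.21) mod 360° = 41.56° ≈ 042°.

042°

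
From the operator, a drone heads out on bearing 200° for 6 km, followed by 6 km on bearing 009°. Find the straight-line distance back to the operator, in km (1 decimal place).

Leg 1 (200°, 6 km): east 6 sin 200° = -2.05, north 6 cos 200° = -5.64
Leg 2 (009°, 6 km): east 6 sin 9° = 0.94, north 6 cos 9° = 5.93
Net: -1.11 east, 0.29 north. Distance = √((-1.11)² + (0.29)²) = 1.150 km.

1.2 km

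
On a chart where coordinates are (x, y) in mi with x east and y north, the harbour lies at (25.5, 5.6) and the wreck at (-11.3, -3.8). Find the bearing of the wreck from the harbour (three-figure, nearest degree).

256°

Δeast = -11.3 − 25.5 = -36.80; Δnorth = -3.8 − 5.6 = -9.40.
Bearing = atan2(Δeast, Δnorth) mod 360° = 255.67° ≈ 256°.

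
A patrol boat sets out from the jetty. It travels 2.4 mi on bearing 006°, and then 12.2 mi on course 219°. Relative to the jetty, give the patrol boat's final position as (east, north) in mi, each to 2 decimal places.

Leg 1 (006°, 2.4 mi): east 2.4 sin 6° = 0.25, north 2.4 cos 6° = 2.39
Leg 2 (219°, 12.2 mi): east 12.2 sin 219° = -7.68, north 12.2 cos 219° = -9.48
Summing: -7.43 mi east, -7.09 mi north → (-7.43, -7.09).

(-7.43, -7.09)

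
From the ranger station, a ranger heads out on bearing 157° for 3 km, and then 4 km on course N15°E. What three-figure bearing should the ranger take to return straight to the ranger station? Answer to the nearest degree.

243°

Leg 1 (157°, 3 km): east 3 sin 157° = 1.17, north 3 cos 157° = -2.76
Leg 2 (N15°E, 4 km): east 4 sin 15° = 1.04, north 4 cos 15° = 3.86
Net displacement: 2.21 east, 1.10 north. Direction back to start is (-2.21, -1.10): bearing = atan2(-2.21, -1.10) mod 360° = 243.47° ≈ 243°.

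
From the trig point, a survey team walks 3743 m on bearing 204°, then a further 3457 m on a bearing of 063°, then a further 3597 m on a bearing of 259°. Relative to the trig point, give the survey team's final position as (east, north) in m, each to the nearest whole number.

Leg 1 (204°, 3743 m): east 3743 sin 204° = -1522.42, north 3743 cos 204° = -3419.40
Leg 2 (063°, 3457 m): east 3457 sin 63° = 3080.21, north 3457 cos 63° = 1569.45
Leg 3 (259°, 3597 m): east 3597 sin 259° = -3530.91, north 3597 cos 259° = -686.34
Summing: -1973.12 m east, -2536.30 m north → (-1973, -2536).

(-1973, -2536)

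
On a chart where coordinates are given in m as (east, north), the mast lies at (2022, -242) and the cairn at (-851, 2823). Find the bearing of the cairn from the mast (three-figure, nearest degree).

317°

Δeast = -851 − 2022 = -2873.00; Δnorth = 2823 − -242 = 3065.00.
Bearing = atan2(Δeast, Δnorth) mod 360° = 316.85° ≈ 317°.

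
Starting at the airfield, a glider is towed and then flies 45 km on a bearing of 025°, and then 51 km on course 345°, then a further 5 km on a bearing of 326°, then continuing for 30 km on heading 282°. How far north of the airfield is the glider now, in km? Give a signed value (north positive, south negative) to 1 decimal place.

Leg 1 (025°, 45 km): east 45 sin 25° = 19.02, north 45 cos 25° = 40.78
Leg 2 (345°, 51 km): east 51 sin 345° = -13.20, north 51 cos 345° = 49.26
Leg 3 (326°, 5 km): east 5 sin 326° = -2.80, north 5 cos 326° = 4.15
Leg 4 (282°, 30 km): east 30 sin 282° = -29.34, north 30 cos 282° = 6.24
Net north component: 100.43 km.

100.4 km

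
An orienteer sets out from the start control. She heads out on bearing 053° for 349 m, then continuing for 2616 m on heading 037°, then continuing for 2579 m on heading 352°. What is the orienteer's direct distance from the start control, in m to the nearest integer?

Leg 1 (053°, 349 m): east 349 sin 53° = 278.72, north 349 cos 53° = 210.03
Leg 2 (037°, 2616 m): east 2616 sin 37° = 1574.35, north 2616 cos 37° = 2089.23
Leg 3 (352°, 2579 m): east 2579 sin 352° = -358.93, north 2579 cos 352° = 2553.90
Net: 1494.14 east, 4853.17 north. Distance = √((1494.14)² + (4853.17)²) = 5077.960 m.

5078 m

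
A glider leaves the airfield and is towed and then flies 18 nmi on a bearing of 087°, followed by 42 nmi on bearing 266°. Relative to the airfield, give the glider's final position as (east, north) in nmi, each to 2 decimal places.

(-23.92, -1.99)

Leg 1 (087°, 18 nmi): east 18 sin 87° = 17.98, north 18 cos 87° = 0.94
Leg 2 (266°, 42 nmi): east 42 sin 266° = -41.90, north 42 cos 266° = -2.93
Summing: -23.92 nmi east, -1.99 nmi north → (-23.92, -1.99).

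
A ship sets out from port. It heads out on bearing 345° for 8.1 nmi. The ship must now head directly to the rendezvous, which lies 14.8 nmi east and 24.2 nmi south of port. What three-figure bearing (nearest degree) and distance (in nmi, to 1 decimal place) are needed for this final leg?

Leg 1 (345°, 8.1 nmi): east 8.1 sin 345° = -2.10, north 8.1 cos 345° = 7.82
Current position: (-2.10, 7.82). Target: (14.8, -24.2). Remaining: Δeast = 16.90, Δnorth = -32.02.
Bearing = atan2(16.90, -32.02) mod 360° = 152.18°; distance = √((16.90)² + (-32.02)²) = 36.208 nmi.

152°, 36.2 nmi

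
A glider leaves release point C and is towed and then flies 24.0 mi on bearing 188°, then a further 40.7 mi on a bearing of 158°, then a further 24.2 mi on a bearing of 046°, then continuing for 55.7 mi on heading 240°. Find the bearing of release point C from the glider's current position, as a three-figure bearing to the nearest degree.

015°

Leg 1 (188°, 24.0 mi): east 24.0 sin 188° = -3.34, north 24.0 cos 188° = -23.77
Leg 2 (158°, 40.7 mi): east 40.7 sin 158° = 15.25, north 40.7 cos 158° = -37.74
Leg 3 (046°, 24.2 mi): east 24.2 sin 46° = 17.41, north 24.2 cos 46° = 16.81
Leg 4 (240°, 55.7 mi): east 55.7 sin 240° = -48.24, north 55.7 cos 240° = -27.85
Net displacement: -18.92 east, -72.54 north. Direction back to start is (18.92, 72.54): bearing = atan2(18.92, 72.54) mod 360° = 14.62° ≈ 015°.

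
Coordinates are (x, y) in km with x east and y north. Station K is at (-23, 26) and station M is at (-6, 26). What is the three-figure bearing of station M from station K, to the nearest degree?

Δeast = -6 − -23 = 17.00; Δnorth = 26 − 26 = 0.00.
Bearing = atan2(Δeast, Δnorth) mod 360° = 90.00° ≈ 090°.

090°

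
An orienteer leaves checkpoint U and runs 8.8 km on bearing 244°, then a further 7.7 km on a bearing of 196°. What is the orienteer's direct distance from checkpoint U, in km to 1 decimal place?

15.1 km

Leg 1 (244°, 8.8 km): east 8.8 sin 244° = -7.91, north 8.8 cos 244° = -3.86
Leg 2 (196°, 7.7 km): east 7.7 sin 196° = -2.12, north 7.7 cos 196° = -7.40
Net: -10.03 east, -11.26 north. Distance = √((-10.03)² + (-11.26)²) = 15.080 km.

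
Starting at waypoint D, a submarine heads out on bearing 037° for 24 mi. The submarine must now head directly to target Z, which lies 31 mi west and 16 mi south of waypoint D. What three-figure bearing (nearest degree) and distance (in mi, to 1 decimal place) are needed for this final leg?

Leg 1 (037°, 24 mi): east 24 sin 37° = 14.44, north 24 cos 37° = 19.17
Current position: (14.44, 19.17). Target: (-31, -16). Remaining: Δeast = -45.44, Δnorth = -35.17.
Bearing = atan2(-45.44, -35.17) mod 360° = 232.26°; distance = √((-45.44)² + (-35.17)²) = 57.462 mi.

232°, 57.5 mi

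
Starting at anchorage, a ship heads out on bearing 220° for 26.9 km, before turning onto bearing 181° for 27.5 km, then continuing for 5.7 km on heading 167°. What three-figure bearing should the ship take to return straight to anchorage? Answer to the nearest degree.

017°

Leg 1 (220°, 26.9 km): east 26.9 sin 220° = -17.29, north 26.9 cos 220° = -20.61
Leg 2 (181°, 27.5 km): east 27.5 sin 181° = -0.48, north 27.5 cos 181° = -27.50
Leg 3 (167°, 5.7 km): east 5.7 sin 167° = 1.28, north 5.7 cos 167° = -5.55
Net displacement: -16.49 east, -53.66 north. Direction back to start is (16.49, 53.66): bearing = atan2(16.49, 53.66) mod 360° = 17.08° ≈ 017°.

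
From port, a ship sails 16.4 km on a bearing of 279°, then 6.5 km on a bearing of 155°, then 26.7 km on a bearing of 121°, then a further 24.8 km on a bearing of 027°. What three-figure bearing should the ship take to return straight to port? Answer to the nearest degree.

Leg 1 (279°, 16.4 km): east 16.4 sin 279° = -16.20, north 16.4 cos 279° = 2.57
Leg 2 (155°, 6.5 km): east 6.5 sin 155° = 2.75, north 6.5 cos 155° = -5.89
Leg 3 (121°, 26.7 km): east 26.7 sin 121° = 22.89, north 26.7 cos 121° = -13.75
Leg 4 (027°, 24.8 km): east 24.8 sin 27° = 11.26, north 24.8 cos 27° = 22.10
Net displacement: 20.69 east, 5.02 north. Direction back to start is (-20.69, -5.02): bearing = atan2(-20.69, -5.02) mod 360° = 256.36° ≈ 256°.

256°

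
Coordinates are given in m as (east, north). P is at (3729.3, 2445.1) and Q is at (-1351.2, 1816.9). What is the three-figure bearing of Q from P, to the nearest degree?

263°

Δeast = -1351.2 − 3729.3 = -5080.50; Δnorth = 1816.9 − 2445.1 = -628.20.
Bearing = atan2(Δeast, Δnorth) mod 360° = 262.95° ≈ 263°.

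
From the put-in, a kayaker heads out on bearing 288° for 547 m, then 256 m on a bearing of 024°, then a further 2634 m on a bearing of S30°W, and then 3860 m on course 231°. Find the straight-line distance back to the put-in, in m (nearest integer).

Leg 1 (288°, 547 m): east 547 sin 288° = -520.23, north 547 cos 288° = 169.03
Leg 2 (024°, 256 m): east 256 sin 24° = 104.12, north 256 cos 24° = 233.87
Leg 3 (S30°W, 2634 m): east 2634 sin 210° = -1317.00, north 2634 cos 210° = -2281.11
Leg 4 (231°, 3860 m): east 3860 sin 231° = -2999.78, north 3860 cos 231° = -2429.18
Net: -4732.89 east, -4307.39 north. Distance = √((-4732.89)² + (-4307.39)²) = 6399.516 m.

6400 m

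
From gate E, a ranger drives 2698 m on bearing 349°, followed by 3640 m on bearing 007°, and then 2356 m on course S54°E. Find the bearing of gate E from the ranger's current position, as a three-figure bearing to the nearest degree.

Leg 1 (349°, 2698 m): east 2698 sin 349° = -514.80, north 2698 cos 349° = 2648.43
Leg 2 (007°, 3640 m): east 3640 sin 7° = 443.60, north 3640 cos 7° = 3612.87
Leg 3 (S54°E, 2356 m): east 2356 sin 126° = 1906.04, north 2356 cos 126° = -1384.82
Net displacement: 1834.85 east, 4876.48 north. Direction back to start is (-1834.85, -4876.48): bearing = atan2(-1834.85, -4876.48) mod 360° = 200.62° ≈ 201°.

201°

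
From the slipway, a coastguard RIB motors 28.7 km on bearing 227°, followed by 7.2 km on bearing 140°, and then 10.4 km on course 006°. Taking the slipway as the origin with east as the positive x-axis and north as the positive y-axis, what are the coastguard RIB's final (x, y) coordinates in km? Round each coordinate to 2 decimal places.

(-15.27, -14.75)

Leg 1 (227°, 28.7 km): east 28.7 sin 227° = -20.99, north 28.7 cos 227° = -19.57
Leg 2 (140°, 7.2 km): east 7.2 sin 140° = 4.63, north 7.2 cos 140° = -5.52
Leg 3 (006°, 10.4 km): east 10.4 sin 6° = 1.09, north 10.4 cos 6° = 10.34
Summing: -15.27 km east, -14.75 km north → (-15.27, -14.75).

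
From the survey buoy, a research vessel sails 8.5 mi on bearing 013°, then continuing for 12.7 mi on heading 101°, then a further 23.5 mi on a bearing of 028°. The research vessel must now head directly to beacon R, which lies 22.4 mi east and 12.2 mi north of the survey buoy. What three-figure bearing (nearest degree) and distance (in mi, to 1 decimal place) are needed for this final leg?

Leg 1 (013°, 8.5 mi): east 8.5 sin 13° = 1.91, north 8.5 cos 13° = 8.28
Leg 2 (101°, 12.7 mi): east 12.7 sin 101° = 12.47, north 12.7 cos 101° = -2.42
Leg 3 (028°, 23.5 mi): east 23.5 sin 28° = 11.03, north 23.5 cos 28° = 20.75
Current position: (25.41, 26.61). Target: (22.4, 12.2). Remaining: Δeast = -3.01, Δnorth = -14.41.
Bearing = atan2(-3.01, -14.41) mod 360° = 191.81°; distance = √((-3.01)² + (-14.41)²) = 14.719 mi.

192°, 14.7 mi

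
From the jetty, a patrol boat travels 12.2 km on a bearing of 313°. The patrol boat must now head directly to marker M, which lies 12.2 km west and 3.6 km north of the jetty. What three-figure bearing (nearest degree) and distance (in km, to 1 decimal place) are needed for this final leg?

Leg 1 (313°, 12.2 km): east 12.2 sin 313° = -8.92, north 12.2 cos 313° = 8.32
Current position: (-8.92, 8.32). Target: (-12.2, 3.6). Remaining: Δeast = -3.28, Δnorth = -4.72.
Bearing = atan2(-3.28, -4.72) mod 360° = 214.77°; distance = √((-3.28)² + (-4.72)²) = 5.747 km.

215°, 5.7 km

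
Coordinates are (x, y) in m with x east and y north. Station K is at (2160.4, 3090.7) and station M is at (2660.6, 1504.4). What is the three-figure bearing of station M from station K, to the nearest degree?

162°

Δeast = 2660.6 − 2160.4 = 500.20; Δnorth = 1504.4 − 3090.7 = -1586.30.
Bearing = atan2(Δeast, Δnorth) mod 360° = 162.50° ≈ 162°.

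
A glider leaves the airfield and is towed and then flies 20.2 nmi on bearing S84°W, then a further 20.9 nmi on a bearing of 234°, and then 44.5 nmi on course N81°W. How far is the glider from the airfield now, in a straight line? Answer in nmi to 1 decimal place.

81.3 nmi

Leg 1 (S84°W, 20.2 nmi): east 20.2 sin 264° = -20.09, north 20.2 cos 264° = -2.11
Leg 2 (234°, 20.9 nmi): east 20.9 sin 234° = -16.91, north 20.9 cos 234° = -12.28
Leg 3 (N81°W, 44.5 nmi): east 44.5 sin 279° = -43.95, north 44.5 cos 279° = 6.96
Net: -80.95 east, -7.43 north. Distance = √((-80.95)² + (-7.43)²) = 81.291 nmi.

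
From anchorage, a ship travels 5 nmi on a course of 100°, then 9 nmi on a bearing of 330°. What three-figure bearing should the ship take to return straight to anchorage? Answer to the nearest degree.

184°

Leg 1 (100°, 5 nmi): east 5 sin 100° = 4.92, north 5 cos 100° = -0.87
Leg 2 (330°, 9 nmi): east 9 sin 330° = -4.50, north 9 cos 330° = 7.79
Net displacement: 0.42 east, 6.93 north. Direction back to start is (-0.42, -6.93): bearing = atan2(-0.42, -6.93) mod 360° = 183.50° ≈ 184°.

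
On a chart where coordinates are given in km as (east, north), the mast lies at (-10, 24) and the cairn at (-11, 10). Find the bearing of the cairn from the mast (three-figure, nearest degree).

Δeast = -11 − -10 = -1.00; Δnorth = 10 − 24 = -14.00.
Bearing = atan2(Δeast, Δnorth) mod 360° = 184.09° ≈ 184°.

184°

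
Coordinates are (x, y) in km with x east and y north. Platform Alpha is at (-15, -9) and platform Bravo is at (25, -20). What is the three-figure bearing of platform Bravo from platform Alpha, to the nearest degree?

Δeast = 25 − -15 = 40.00; Δnorth = -20 − -9 = -11.00.
Bearing = atan2(Δeast, Δnorth) mod 360° = 105.38° ≈ 105°.

105°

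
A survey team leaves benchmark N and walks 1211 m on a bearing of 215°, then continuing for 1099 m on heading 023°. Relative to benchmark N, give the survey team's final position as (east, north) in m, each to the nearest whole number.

(-265, 20)

Leg 1 (215°, 1211 m): east 1211 sin 215° = -694.60, north 1211 cos 215° = -991.99
Leg 2 (023°, 1099 m): east 1099 sin 23° = 429.41, north 1099 cos 23° = 1011.63
Summing: -265.19 m east, 19.64 m north → (-265, 20).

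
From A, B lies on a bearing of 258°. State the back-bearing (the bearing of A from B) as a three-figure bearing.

Back-bearing = 258° − 180° = 078°.

078°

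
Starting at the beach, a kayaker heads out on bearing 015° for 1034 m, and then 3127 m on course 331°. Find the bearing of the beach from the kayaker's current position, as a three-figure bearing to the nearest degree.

Leg 1 (015°, 1034 m): east 1034 sin 15° = 267.62, north 1034 cos 15° = 998.77
Leg 2 (331°, 3127 m): east 3127 sin 331° = -1516.00, north 3127 cos 331° = 2734.94
Net displacement: -1248.38 east, 3733.70 north. Direction back to start is (1248.38, -3733.70): bearing = atan2(1248.38, -3733.70) mod 360° = 161.51° ≈ 162°.

162°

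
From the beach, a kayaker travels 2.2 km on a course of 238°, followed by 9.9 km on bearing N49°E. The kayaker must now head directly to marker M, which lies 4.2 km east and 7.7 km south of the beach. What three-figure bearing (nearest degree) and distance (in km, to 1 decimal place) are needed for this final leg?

Leg 1 (238°, 2.2 km): east 2.2 sin 238° = -1.87, north 2.2 cos 238° = -1.17
Leg 2 (N49°E, 9.9 km): east 9.9 sin 49° = 7.47, north 9.9 cos 49° = 6.49
Current position: (5.61, 5.33). Target: (4.2, -7.7). Remaining: Δeast = -1.41, Δnorth = -13.03.
Bearing = atan2(-1.41, -13.03) mod 360° = 186.16°; distance = √((-1.41)² + (-13.03)²) = 13.105 km.

186°, 13.1 km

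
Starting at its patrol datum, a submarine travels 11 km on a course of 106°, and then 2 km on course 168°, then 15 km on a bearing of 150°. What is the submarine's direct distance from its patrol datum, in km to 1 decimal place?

25.8 km

Leg 1 (106°, 11 km): east 11 sin 106° = 10.57, north 11 cos 106° = -3.03
Leg 2 (168°, 2 km): east 2 sin 168° = 0.42, north 2 cos 168° = -1.96
Leg 3 (150°, 15 km): east 15 sin 150° = 7.50, north 15 cos 150° = -12.99
Net: 18.49 east, -17.98 north. Distance = √((18.49)² + (-17.98)²) = 25.790 km.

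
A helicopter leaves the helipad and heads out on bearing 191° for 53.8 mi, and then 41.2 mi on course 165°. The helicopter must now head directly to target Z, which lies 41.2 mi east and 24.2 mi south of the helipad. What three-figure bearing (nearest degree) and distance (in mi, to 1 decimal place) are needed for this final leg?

Leg 1 (191°, 53.8 mi): east 53.8 sin 191° = -10.27, north 53.8 cos 191° = -52.81
Leg 2 (165°, 41.2 mi): east 41.2 sin 165° = 10.66, north 41.2 cos 165° = -39.80
Current position: (0.40, -92.61). Target: (41.2, -24.2). Remaining: Δeast = 40.80, Δnorth = 68.41.
Bearing = atan2(40.80, 68.41) mod 360° = 30.81°; distance = √((40.80)² + (68.41)²) = 79.652 mi.

031°, 79.7 mi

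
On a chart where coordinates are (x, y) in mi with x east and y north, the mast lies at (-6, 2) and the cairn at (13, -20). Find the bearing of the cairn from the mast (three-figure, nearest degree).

139°

Δeast = 13 − -6 = 19.00; Δnorth = -20 − 2 = -22.00.
Bearing = atan2(Δeast, Δnorth) mod 360° = 139.18° ≈ 139°.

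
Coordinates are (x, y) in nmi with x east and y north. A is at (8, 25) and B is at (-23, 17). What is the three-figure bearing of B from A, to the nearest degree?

Δeast = -23 − 8 = -31.00; Δnorth = 17 − 25 = -8.00.
Bearing = atan2(Δeast, Δnorth) mod 360° = 255.53° ≈ 256°.

256°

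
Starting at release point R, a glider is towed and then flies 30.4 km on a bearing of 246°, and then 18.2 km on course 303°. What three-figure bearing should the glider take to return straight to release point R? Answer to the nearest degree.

087°

Leg 1 (246°, 30.4 km): east 30.4 sin 246° = -27.77, north 30.4 cos 246° = -12.36
Leg 2 (303°, 18.2 km): east 18.2 sin 303° = -15.26, north 18.2 cos 303° = 9.91
Net displacement: -43.04 east, -2.45 north. Direction back to start is (43.04, 2.45): bearing = atan2(43.04, 2.45) mod 360° = 86.74° ≈ 087°.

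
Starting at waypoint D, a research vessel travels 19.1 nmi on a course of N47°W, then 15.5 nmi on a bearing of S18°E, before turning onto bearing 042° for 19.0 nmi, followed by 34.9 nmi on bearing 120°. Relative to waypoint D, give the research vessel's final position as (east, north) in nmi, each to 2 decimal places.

(33.76, -5.05)

Leg 1 (N47°W, 19.1 nmi): east 19.1 sin 313° = -13.97, north 19.1 cos 313° = 13.03
Leg 2 (S18°E, 15.5 nmi): east 15.5 sin 162° = 4.79, north 15.5 cos 162° = -14.74
Leg 3 (042°, 19.0 nmi): east 19.0 sin 42° = 12.71, north 19.0 cos 42° = 14.12
Leg 4 (120°, 34.9 nmi): east 34.9 sin 120° = 30.22, north 34.9 cos 120° = -17.45
Summing: 33.76 nmi east, -5.05 nmi north → (33.76, -5.05).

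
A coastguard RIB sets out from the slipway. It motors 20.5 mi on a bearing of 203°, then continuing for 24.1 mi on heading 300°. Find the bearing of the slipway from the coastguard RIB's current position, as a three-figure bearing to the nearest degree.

Leg 1 (203°, 20.5 mi): east 20.5 sin 203° = -8.01, north 20.5 cos 203° = -18.87
Leg 2 (300°, 24.1 mi): east 24.1 sin 300° = -20.87, north 24.1 cos 300° = 12.05
Net displacement: -28.88 east, -6.82 north. Direction back to start is (28.88, 6.82): bearing = atan2(28.88, 6.82) mod 360° = 76.71° ≈ 077°.

077°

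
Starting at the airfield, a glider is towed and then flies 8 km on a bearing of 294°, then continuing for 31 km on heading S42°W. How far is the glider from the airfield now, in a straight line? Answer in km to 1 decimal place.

Leg 1 (294°, 8 km): east 8 sin 294° = -7.31, north 8 cos 294° = 3.25
Leg 2 (S42°W, 31 km): east 31 sin 222° = -20.74, north 31 cos 222° = -23.04
Net: -28.05 east, -19.78 north. Distance = √((-28.05)² + (-19.78)²) = 34.326 km.

34.3 km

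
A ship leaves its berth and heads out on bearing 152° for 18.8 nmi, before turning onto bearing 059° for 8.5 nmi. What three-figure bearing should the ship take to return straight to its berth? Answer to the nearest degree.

Leg 1 (152°, 18.8 nmi): east 18.8 sin 152° = 8.83, north 18.8 cos 152° = -16.60
Leg 2 (059°, 8.5 nmi): east 8.5 sin 59° = 7.29, north 8.5 cos 59° = 4.38
Net displacement: 16.11 east, -12.22 north. Direction back to start is (-16.11, 12.22): bearing = atan2(-16.11, 12.22) mod 360° = 307.18° ≈ 307°.

307°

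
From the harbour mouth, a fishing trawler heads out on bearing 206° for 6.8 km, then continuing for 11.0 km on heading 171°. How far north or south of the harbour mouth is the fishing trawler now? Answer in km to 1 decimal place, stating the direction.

17.0 km south

Leg 1 (206°, 6.8 km): east 6.8 sin 206° = -2.98, north 6.8 cos 206° = -6.11
Leg 2 (171°, 11.0 km): east 11.0 sin 171° = 1.72, north 11.0 cos 171° = -10.86
Net north component: -16.98 km.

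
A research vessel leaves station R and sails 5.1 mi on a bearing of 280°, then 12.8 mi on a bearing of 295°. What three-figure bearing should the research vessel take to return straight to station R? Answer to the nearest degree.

Leg 1 (280°, 5.1 mi): east 5.1 sin 280° = -5.02, north 5.1 cos 280° = 0.89
Leg 2 (295°, 12.8 mi): east 12.8 sin 295° = -11.60, north 12.8 cos 295° = 5.41
Net displacement: -16.62 east, 6.30 north. Direction back to start is (16.62, -6.30): bearing = atan2(16.62, -6.30) mod 360° = 110.74° ≈ 111°.

111°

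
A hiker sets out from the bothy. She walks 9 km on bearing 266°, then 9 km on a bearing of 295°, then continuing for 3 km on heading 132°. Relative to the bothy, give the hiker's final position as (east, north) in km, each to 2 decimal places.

(-14.91, 1.17)

Leg 1 (266°, 9 km): east 9 sin 266° = -8.98, north 9 cos 266° = -0.63
Leg 2 (295°, 9 km): east 9 sin 295° = -8.16, north 9 cos 295° = 3.80
Leg 3 (132°, 3 km): east 3 sin 132° = 2.23, north 3 cos 132° = -2.01
Summing: -14.91 km east, 1.17 km north → (-14.91, 1.17).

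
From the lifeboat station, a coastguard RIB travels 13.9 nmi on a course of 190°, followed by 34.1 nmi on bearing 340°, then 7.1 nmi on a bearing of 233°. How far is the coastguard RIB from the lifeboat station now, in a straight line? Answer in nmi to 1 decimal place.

Leg 1 (190°, 13.9 nmi): east 13.9 sin 190° = -2.41, north 13.9 cos 190° = -13.69
Leg 2 (340°, 34.1 nmi): east 34.1 sin 340° = -11.66, north 34.1 cos 340° = 32.04
Leg 3 (233°, 7.1 nmi): east 7.1 sin 233° = -5.67, north 7.1 cos 233° = -4.27
Net: -19.75 east, 14.08 north. Distance = √((-19.75)² + (14.08)²) = 24.254 nmi.

24.3 nmi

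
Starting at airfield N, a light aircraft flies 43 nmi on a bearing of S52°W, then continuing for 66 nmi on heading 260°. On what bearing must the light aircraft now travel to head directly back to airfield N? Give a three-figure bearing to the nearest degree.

069°

Leg 1 (S52°W, 43 nmi): east 43 sin 232° = -33.88, north 43 cos 232° = -26.47
Leg 2 (260°, 66 nmi): east 66 sin 260° = -65.00, north 66 cos 260° = -11.46
Net displacement: -98.88 east, -37.93 north. Direction back to start is (98.88, 37.93): bearing = atan2(98.88, 37.93) mod 360° = 69.01° ≈ 069°.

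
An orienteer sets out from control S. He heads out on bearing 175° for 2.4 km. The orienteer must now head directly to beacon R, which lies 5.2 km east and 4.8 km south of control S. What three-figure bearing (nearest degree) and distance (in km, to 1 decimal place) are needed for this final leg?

116°, 5.5 km

Leg 1 (175°, 2.4 km): east 2.4 sin 175° = 0.21, north 2.4 cos 175° = -2.39
Current position: (0.21, -2.39). Target: (5.2, -4.8). Remaining: Δeast = 4.99, Δnorth = -2.41.
Bearing = atan2(4.99, -2.41) mod 360° = 115.77°; distance = √((4.99)² + (-2.41)²) = 5.542 km.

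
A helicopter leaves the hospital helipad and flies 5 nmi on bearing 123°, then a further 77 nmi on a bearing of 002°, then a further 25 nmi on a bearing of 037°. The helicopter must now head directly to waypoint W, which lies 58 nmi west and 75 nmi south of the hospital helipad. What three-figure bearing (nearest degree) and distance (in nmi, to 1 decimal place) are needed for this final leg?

205°, 187.1 nmi

Leg 1 (123°, 5 nmi): east 5 sin 123° = 4.19, north 5 cos 123° = -2.72
Leg 2 (002°, 77 nmi): east 77 sin 2° = 2.69, north 77 cos 2° = 76.95
Leg 3 (037°, 25 nmi): east 25 sin 37° = 15.05, north 25 cos 37° = 19.97
Current position: (21.93, 94.20). Target: (-58, -75). Remaining: Δeast = -79.93, Δnorth = -169.20.
Bearing = atan2(-79.93, -169.20) mod 360° = 205.29°; distance = √((-79.93)² + (-169.20)²) = 187.124 nmi.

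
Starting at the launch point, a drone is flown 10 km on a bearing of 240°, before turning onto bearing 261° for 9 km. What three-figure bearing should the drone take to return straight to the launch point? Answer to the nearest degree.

070°

Leg 1 (240°, 10 km): east 10 sin 240° = -8.66, north 10 cos 240° = -5.00
Leg 2 (261°, 9 km): east 9 sin 261° = -8.89, north 9 cos 261° = -1.41
Net displacement: -17.55 east, -6.41 north. Direction back to start is (17.55, 6.41): bearing = atan2(17.55, 6.41) mod 360° = 69.94° ≈ 070°.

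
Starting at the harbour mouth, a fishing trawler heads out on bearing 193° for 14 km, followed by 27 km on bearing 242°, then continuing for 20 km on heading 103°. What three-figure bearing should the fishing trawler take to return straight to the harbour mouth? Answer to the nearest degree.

014°

Leg 1 (193°, 14 km): east 14 sin 193° = -3.15, north 14 cos 193° = -13.64
Leg 2 (242°, 27 km): east 27 sin 242° = -23.84, north 27 cos 242° = -12.68
Leg 3 (103°, 20 km): east 20 sin 103° = 19.49, north 20 cos 103° = -4.50
Net displacement: -7.50 east, -30.82 north. Direction back to start is (7.50, 30.82): bearing = atan2(7.50, 30.82) mod 360° = 13.68° ≈ 014°.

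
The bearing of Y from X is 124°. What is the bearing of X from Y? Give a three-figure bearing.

Back-bearing = 124° + 180° = 304°.

304°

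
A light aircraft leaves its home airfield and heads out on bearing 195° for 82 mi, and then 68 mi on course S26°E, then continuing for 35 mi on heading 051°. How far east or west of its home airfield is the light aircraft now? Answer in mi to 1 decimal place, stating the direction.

Leg 1 (195°, 82 mi): east 82 sin 195° = -21.22, north 82 cos 195° = -79.21
Leg 2 (S26°E, 68 mi): east 68 sin 154° = 29.81, north 68 cos 154° = -61.12
Leg 3 (051°, 35 mi): east 35 sin 51° = 27.20, north 35 cos 51° = 22.03
Net east component: 35.79 mi.

35.8 mi east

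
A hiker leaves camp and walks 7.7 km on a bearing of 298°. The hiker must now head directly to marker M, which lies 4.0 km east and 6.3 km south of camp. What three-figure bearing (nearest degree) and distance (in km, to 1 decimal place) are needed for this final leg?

Leg 1 (298°, 7.7 km): east 7.7 sin 298° = -6.80, north 7.7 cos 298° = 3.61
Current position: (-6.80, 3.61). Target: (4.0, -6.3). Remaining: Δeast = 10.80, Δnorth = -9.91.
Bearing = atan2(10.80, -9.91) mod 360° = 132.56°; distance = √((10.80)² + (-9.91)²) = 14.660 km.

133°, 14.7 km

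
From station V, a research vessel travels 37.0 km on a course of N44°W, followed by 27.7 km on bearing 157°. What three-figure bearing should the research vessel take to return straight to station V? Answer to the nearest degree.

094°

Leg 1 (N44°W, 37.0 km): east 37.0 sin 316° = -25.70, north 37.0 cos 316° = 26.62
Leg 2 (157°, 27.7 km): east 27.7 sin 157° = 10.82, north 27.7 cos 157° = -25.50
Net displacement: -14.88 east, 1.12 north. Direction back to start is (14.88, -1.12): bearing = atan2(14.88, -1.12) mod 360° = 94.30° ≈ 094°.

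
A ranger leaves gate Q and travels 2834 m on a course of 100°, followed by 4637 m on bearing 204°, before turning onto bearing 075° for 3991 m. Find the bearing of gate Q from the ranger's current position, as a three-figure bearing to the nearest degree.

308°

Leg 1 (100°, 2834 m): east 2834 sin 100° = 2790.95, north 2834 cos 100° = -492.12
Leg 2 (204°, 4637 m): east 4637 sin 204° = -1886.04, north 4637 cos 204° = -4236.11
Leg 3 (075°, 3991 m): east 3991 sin 75° = 3855.01, north 3991 cos 75° = 1032.95
Net displacement: 4759.92 east, -3695.28 north. Direction back to start is (-4759.92, 3695.28): bearing = atan2(-4759.92, 3695.28) mod 360° = 307.82° ≈ 308°.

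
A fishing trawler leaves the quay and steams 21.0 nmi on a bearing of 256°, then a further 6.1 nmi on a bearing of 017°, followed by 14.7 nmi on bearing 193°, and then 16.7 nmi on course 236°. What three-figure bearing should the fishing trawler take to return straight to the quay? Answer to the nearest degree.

Leg 1 (256°, 21.0 nmi): east 21.0 sin 256° = -20.38, north 21.0 cos 256° = -5.08
Leg 2 (017°, 6.1 nmi): east 6.1 sin 17° = 1.78, north 6.1 cos 17° = 5.83
Leg 3 (193°, 14.7 nmi): east 14.7 sin 193° = -3.31, north 14.7 cos 193° = -14.32
Leg 4 (236°, 16.7 nmi): east 16.7 sin 236° = -13.84, north 16.7 cos 236° = -9.34
Net displacement: -35.74 east, -22.91 north. Direction back to start is (35.74, 22.91): bearing = atan2(35.74, 22.91) mod 360° = 57.34° ≈ 057°.

057°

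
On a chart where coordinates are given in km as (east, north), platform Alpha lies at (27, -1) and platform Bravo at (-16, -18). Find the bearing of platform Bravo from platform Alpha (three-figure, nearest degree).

248°

Δeast = -16 − 27 = -43.00; Δnorth = -18 − -1 = -17.00.
Bearing = atan2(Δeast, Δnorth) mod 360° = 248.43° ≈ 248°.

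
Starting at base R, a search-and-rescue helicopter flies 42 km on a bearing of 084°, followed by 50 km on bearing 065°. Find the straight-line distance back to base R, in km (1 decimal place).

90.7 km

Leg 1 (084°, 42 km): east 42 sin 84° = 41.77, north 42 cos 84° = 4.39
Leg 2 (065°, 50 km): east 50 sin 65° = 45.32, north 50 cos 65° = 21.13
Net: 87.09 east, 25.52 north. Distance = √((87.09)² + (25.52)²) = 90.748 km.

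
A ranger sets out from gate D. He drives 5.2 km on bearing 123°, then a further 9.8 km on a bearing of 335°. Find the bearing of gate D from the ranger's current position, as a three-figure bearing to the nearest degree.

Leg 1 (123°, 5.2 km): east 5.2 sin 123° = 4.36, north 5.2 cos 123° = -2.83
Leg 2 (335°, 9.8 km): east 9.8 sin 335° = -4.14, north 9.8 cos 335° = 8.88
Net displacement: 0.22 east, 6.05 north. Direction back to start is (-0.22, -6.05): bearing = atan2(-0.22, -6.05) mod 360° = 182.08° ≈ 182°.

182°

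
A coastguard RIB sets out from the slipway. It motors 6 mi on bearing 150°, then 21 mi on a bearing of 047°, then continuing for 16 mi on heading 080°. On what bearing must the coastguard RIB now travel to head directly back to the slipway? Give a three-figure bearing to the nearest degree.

Leg 1 (150°, 6 mi): east 6 sin 150° = 3.00, north 6 cos 150° = -5.20
Leg 2 (047°, 21 mi): east 21 sin 47° = 15.36, north 21 cos 47° = 14.32
Leg 3 (080°, 16 mi): east 16 sin 80° = 15.76, north 16 cos 80° = 2.78
Net displacement: 34.12 east, 11.90 north. Direction back to start is (-34.12, -11.90): bearing = atan2(-34.12, -11.90) mod 360° = 250.76° ≈ 251°.

251°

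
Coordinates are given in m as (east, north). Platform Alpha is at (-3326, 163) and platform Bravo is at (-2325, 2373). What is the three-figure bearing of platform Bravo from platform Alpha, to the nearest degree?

Δeast = -2325 − -3326 = 1001.00; Δnorth = 2373 − 163 = 2210.00.
Bearing = atan2(Δeast, Δnorth) mod 360° = 24.37° ≈ 024°.

024°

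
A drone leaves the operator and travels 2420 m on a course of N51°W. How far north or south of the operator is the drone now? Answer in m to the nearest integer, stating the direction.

Leg 1 (N51°W, 2420 m): east 2420 sin 309° = -1880.69, north 2420 cos 309° = 1522.96
Net north component: 1522.96 m.

1523 m north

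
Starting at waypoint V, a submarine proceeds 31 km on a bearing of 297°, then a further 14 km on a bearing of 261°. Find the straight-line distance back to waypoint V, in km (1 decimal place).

43.1 km

Leg 1 (297°, 31 km): east 31 sin 297° = -27.62, north 31 cos 297° = 14.07
Leg 2 (261°, 14 km): east 14 sin 261° = -13.83, north 14 cos 261° = -2.19
Net: -41.45 east, 11.88 north. Distance = √((-41.45)² + (11.88)²) = 43.119 km.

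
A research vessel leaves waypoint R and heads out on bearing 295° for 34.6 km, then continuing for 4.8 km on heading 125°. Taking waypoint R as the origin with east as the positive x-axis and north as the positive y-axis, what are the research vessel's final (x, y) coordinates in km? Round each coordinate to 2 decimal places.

Leg 1 (295°, 34.6 km): east 34.6 sin 295° = -31.36, north 34.6 cos 295° = 14.62
Leg 2 (125°, 4.8 km): east 4.8 sin 125° = 3.93, north 4.8 cos 125° = -2.75
Summing: -27.43 km east, 11.87 km north → (-27.43, 11.87).

(-27.43, 11.87)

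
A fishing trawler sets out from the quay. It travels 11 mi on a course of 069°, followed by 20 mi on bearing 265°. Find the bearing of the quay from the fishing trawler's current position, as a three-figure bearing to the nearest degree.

103°

Leg 1 (069°, 11 mi): east 11 sin 69° = 10.27, north 11 cos 69° = 3.94
Leg 2 (265°, 20 mi): east 20 sin 265° = -19.92, north 20 cos 265° = -1.74
Net displacement: -9.65 east, 2.20 north. Direction back to start is (9.65, -2.20): bearing = atan2(9.65, -2.20) mod 360° = 102.83° ≈ 103°.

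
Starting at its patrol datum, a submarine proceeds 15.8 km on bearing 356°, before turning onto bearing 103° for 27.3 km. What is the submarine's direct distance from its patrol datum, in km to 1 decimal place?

27.3 km

Leg 1 (356°, 15.8 km): east 15.8 sin 356° = -1.10, north 15.8 cos 356° = 15.76
Leg 2 (103°, 27.3 km): east 27.3 sin 103° = 26.60, north 27.3 cos 103° = -6.14
Net: 25.50 east, 9.62 north. Distance = √((25.50)² + (9.62)²) = 27.253 km.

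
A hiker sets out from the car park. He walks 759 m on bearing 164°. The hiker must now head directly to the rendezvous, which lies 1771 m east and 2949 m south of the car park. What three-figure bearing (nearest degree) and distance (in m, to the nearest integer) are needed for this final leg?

145°, 2714 m

Leg 1 (164°, 759 m): east 759 sin 164° = 209.21, north 759 cos 164° = -729.60
Current position: (209.21, -729.60). Target: (1771, -2949). Remaining: Δeast = 1561.79, Δnorth = -2219.40.
Bearing = atan2(1561.79, -2219.40) mod 360° = 144.87°; distance = √((1561.79)² + (-2219.40)²) = 2713.842 m.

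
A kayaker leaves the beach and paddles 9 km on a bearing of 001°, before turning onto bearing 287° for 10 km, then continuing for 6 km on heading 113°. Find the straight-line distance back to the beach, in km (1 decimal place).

10.3 km

Leg 1 (001°, 9 km): east 9 sin 1° = 0.16, north 9 cos 1° = 9.00
Leg 2 (287°, 10 km): east 10 sin 287° = -9.56, north 10 cos 287° = 2.92
Leg 3 (113°, 6 km): east 6 sin 113° = 5.52, north 6 cos 113° = -2.34
Net: -3.88 east, 9.58 north. Distance = √((-3.88)² + (9.58)²) = 10.335 km.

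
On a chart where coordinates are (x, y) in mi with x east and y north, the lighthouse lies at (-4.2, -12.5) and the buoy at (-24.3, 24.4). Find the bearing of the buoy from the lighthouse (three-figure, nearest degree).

Δeast = -24.3 − -4.2 = -20.10; Δnorth = 24.4 − -12.5 = 36.90.
Bearing = atan2(Δeast, Δnorth) mod 360° = 331.42° ≈ 331°.

331°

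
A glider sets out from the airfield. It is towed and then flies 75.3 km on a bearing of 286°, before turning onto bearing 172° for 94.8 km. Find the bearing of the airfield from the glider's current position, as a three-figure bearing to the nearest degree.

Leg 1 (286°, 75.3 km): east 75.3 sin 286° = -72.38, north 75.3 cos 286° = 20.76
Leg 2 (172°, 94.8 km): east 94.8 sin 172° = 13.19, north 94.8 cos 172° = -93.88
Net displacement: -59.19 east, -73.12 north. Direction back to start is (59.19, 73.12): bearing = atan2(59.19, 73.12) mod 360° = 38.99° ≈ 039°.

039°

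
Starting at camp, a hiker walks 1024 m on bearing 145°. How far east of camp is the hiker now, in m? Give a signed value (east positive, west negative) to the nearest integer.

Leg 1 (145°, 1024 m): east 1024 sin 145° = 587.34, north 1024 cos 145° = -838.81
Net east component: 587.34 m.

587 m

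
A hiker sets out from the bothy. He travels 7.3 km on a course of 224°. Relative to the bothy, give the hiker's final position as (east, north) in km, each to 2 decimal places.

Leg 1 (224°, 7.3 km): east 7.3 sin 224° = -5.07, north 7.3 cos 224° = -5.25
Summing: -5.07 km east, -5.25 km north → (-5.07, -5.25).

(-5.07, -5.25)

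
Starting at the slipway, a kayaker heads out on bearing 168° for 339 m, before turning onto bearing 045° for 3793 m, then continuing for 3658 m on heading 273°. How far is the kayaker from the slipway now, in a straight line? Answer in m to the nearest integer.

2697 m

Leg 1 (168°, 339 m): east 339 sin 168° = 70.48, north 339 cos 168° = -331.59
Leg 2 (045°, 3793 m): east 3793 sin 45° = 2682.06, north 3793 cos 45° = 2682.06
Leg 3 (273°, 3658 m): east 3658 sin 273° = -3652.99, north 3658 cos 273° = 191.44
Net: -900.45 east, 2541.91 north. Distance = √((-900.45)² + (2541.91)²) = 2696.685 m.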